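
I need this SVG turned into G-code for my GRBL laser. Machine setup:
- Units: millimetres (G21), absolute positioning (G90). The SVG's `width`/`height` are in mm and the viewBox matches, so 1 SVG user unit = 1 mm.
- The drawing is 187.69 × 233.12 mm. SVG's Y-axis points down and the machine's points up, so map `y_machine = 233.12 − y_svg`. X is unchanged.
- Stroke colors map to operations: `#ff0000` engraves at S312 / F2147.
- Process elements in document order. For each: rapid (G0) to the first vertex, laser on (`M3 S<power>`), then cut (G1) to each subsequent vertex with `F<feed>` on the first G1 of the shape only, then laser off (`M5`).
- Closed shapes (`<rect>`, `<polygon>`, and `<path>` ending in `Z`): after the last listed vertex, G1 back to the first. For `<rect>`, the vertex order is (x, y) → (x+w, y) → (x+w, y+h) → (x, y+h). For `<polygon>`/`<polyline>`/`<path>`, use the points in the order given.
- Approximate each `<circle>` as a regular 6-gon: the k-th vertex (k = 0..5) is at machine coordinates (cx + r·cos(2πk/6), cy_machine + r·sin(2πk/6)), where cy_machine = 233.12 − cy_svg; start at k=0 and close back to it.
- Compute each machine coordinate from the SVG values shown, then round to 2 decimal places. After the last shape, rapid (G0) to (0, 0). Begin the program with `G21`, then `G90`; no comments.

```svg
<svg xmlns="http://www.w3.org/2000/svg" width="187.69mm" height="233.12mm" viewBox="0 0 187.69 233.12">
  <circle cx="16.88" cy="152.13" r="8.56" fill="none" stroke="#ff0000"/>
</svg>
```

1 u = 1 mm; y_m = 233.12 − y.

[1] `<circle>` circle, #ff0000→engrave S312 F2147: (25.44,80.99) → (21.16,88.40) → (12.60,88.40) → (8.32,80.99) → (12.60,73.58) → (21.16,73.58) → (25.44,80.99) (closed)

G21
G90
G0 X25.44 Y80.99
M3 S312
G1 X21.16 Y88.40 F2147
G1 X12.60 Y88.40
G1 X8.32 Y80.99
G1 X12.60 Y73.58
G1 X21.16 Y73.58
G1 X25.44 Y80.99
M5
G0 X0.00 Y0.00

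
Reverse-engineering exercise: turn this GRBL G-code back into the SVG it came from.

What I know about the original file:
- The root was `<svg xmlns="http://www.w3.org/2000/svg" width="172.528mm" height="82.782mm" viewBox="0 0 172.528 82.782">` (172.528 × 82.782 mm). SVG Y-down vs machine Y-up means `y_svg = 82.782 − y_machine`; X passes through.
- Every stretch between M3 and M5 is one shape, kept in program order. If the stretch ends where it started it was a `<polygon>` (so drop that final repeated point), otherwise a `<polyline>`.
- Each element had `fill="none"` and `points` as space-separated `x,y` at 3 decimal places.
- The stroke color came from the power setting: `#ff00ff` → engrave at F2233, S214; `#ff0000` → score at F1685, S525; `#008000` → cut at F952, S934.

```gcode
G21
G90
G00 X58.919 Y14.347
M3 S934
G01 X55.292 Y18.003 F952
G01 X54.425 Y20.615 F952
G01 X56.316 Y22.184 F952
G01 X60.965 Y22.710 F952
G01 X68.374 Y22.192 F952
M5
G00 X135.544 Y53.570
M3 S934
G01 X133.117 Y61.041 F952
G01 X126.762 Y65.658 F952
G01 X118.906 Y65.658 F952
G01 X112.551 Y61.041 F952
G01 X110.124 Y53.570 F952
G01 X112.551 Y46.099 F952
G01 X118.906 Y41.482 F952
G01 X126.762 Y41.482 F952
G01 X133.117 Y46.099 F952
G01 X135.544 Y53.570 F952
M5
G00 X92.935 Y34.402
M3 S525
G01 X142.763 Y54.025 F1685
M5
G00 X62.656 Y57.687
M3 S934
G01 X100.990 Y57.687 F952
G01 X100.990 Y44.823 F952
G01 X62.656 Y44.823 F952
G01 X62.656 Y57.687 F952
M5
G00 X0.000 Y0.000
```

Machine Y-up, SVG Y-down with viewBox height 82.782, so y_svg = 82.782 − y_machine; X carries over.

Run 1: S934 ⇒ cut layer `#008000`. The run is open, so emit a `<polyline>` with points (Y-flipped): 58.919,68.435 55.292,64.779 54.425,62.167 56.316,60.598 60.965,60.072 68.374,60.590.

Run 2: power S934 maps to stroke `#008000` (cut). The run returns to its start, so emit a `<polygon>` with points (Y-flipped): 135.544,29.212 133.117,21.741 126.762,17.124 118.906,17.124 112.551,21.741 110.124,29.212 112.551,36.683 118.906,41.300 126.762,41.300 133.117,36.683.

Run 3: power S525 maps to stroke `#ff0000` (score). The run is open, so emit a `<polyline>` with points (Y-flipped): 92.935,48.380 142.763,28.757.

Run 4: power S934 maps to stroke `#008000` (cut). The run returns to its start, so emit a `<polygon>` with points (Y-flipped): 62.656,25.095 100.990,25.095 100.990,37.959 62.656,37.959.

<svg xmlns="http://www.w3.org/2000/svg" width="172.528mm" height="82.782mm" viewBox="0 0 172.528 82.782">
  <polyline points="58.919,68.435 55.292,64.779 54.425,62.167 56.316,60.598 60.965,60.072 68.374,60.590" fill="none" stroke="#008000"/>
  <polygon points="135.544,29.212 133.117,21.741 126.762,17.124 118.906,17.124 112.551,21.741 110.124,29.212 112.551,36.683 118.906,41.300 126.762,41.300 133.117,36.683" fill="none" stroke="#008000"/>
  <polyline points="92.935,48.380 142.763,28.757" fill="none" stroke="#ff0000"/>
  <polygon points="62.656,25.095 100.990,25.095 100.990,37.959 62.656,37.959" fill="none" stroke="#008000"/>
</svg>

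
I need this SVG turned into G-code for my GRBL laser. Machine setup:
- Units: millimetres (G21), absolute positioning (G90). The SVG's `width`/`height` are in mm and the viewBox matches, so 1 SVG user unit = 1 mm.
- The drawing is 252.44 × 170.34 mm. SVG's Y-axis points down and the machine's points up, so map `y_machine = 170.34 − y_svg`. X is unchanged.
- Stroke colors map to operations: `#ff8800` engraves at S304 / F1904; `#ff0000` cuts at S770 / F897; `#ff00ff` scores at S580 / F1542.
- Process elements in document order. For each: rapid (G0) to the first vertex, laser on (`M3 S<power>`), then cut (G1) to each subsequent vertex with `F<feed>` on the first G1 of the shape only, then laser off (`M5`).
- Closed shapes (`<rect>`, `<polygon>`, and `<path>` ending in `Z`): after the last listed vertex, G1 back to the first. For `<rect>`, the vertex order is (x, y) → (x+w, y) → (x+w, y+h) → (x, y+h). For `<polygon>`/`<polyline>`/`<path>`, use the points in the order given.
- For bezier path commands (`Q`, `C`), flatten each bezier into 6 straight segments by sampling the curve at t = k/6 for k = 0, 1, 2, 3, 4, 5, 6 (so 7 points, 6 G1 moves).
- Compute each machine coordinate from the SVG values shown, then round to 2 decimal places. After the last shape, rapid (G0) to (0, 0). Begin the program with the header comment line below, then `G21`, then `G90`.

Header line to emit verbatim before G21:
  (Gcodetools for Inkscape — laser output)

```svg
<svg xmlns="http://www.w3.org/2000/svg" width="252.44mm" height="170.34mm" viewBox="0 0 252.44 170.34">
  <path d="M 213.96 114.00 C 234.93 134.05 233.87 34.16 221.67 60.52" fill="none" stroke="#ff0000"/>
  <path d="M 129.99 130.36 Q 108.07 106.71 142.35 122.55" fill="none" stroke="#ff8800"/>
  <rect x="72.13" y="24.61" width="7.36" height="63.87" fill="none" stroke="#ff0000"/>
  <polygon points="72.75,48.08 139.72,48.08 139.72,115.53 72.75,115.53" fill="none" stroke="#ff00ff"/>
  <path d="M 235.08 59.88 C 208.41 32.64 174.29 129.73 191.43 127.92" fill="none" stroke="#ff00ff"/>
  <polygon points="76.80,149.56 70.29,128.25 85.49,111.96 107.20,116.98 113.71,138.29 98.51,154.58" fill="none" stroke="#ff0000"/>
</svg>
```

Since the viewBox matches the mm dimensions, user units are millimetres directly. The only transform is the Y-flip y_m = 170.34 − y_svg.

Shape 1 is a cubic bezier drawn with `<path>`. Its stroke #ff0000 means cut at S770, F897. After flipping Y the toolpath is (213.96,56.34) → (222.66,55.17) → (227.99,67.15) → (230.25,85.45) → (229.75,103.21) → (226.79,113.62) → (221.67,109.82).

Shape 2 is a quadratic bezier drawn with `<path>`. Its stroke #ff8800 means engrave at S304, F1904. After flipping Y the toolpath is (129.99,39.98) → (124.24,46.77) → (121.62,51.36) → (122.12,53.76) → (125.74,53.96) → (132.48,51.97) → (142.35,47.79).

Shape 3 is a rectangle drawn with `<rect>`. Its stroke #ff0000 means cut at S770, F897. After flipping Y the toolpath is (72.13,145.73) → (79.49,145.73) → (79.49,81.86) → (72.13,81.86) → (72.13,145.73), returning to the start.

Shape 4 is a rectangle drawn with `<polygon>`. Its stroke #ff00ff means score at S580, F1542. After flipping Y the toolpath is (72.75,122.26) → (139.72,122.26) → (139.72,54.81) → (72.75,54.81) → (72.75,122.26), returning to the start.

Shape 5 is a cubic bezier drawn with `<path>`. Its stroke #ff00ff means score at S580, F1542. After flipping Y the toolpath is (235.08,110.46) → (221.40,114.75) → (208.10,104.52) → (196.83,85.98) → (189.20,65.31) → (186.86,48.72) → (191.43,42.42).

Shape 6 is a regular polygon drawn with `<polygon>`. Its stroke #ff0000 means cut at S770, F897. After flipping Y the toolpath is (76.80,20.78) → (70.29,42.09) → (85.49,58.38) → (107.20,53.36) → (113.71,32.05) → (98.51,15.76) → (76.80,20.78), returning to the start.

(Gcodetools for Inkscape — laser output)
G21
G90
G0 X213.96 Y56.34
M3 S770
G1 X222.66 Y55.17 F897
G1 X227.99 Y67.15
G1 X230.25 Y85.45
G1 X229.75 Y103.21
G1 X226.79 Y113.62
G1 X221.67 Y109.82
M5
G0 X129.99 Y39.98
M3 S304
G1 X124.24 Y46.77 F1904
G1 X121.62 Y51.36
G1 X122.12 Y53.76
G1 X125.74 Y53.96
G1 X132.48 Y51.97
G1 X142.35 Y47.79
M5
G0 X72.13 Y145.73
M3 S770
G1 X79.49 Y145.73 F897
G1 X79.49 Y81.86
G1 X72.13 Y81.86
G1 X72.13 Y145.73
M5
G0 X72.75 Y122.26
M3 S580
G1 X139.72 Y122.26 F1542
G1 X139.72 Y54.81
G1 X72.75 Y54.81
G1 X72.75 Y122.26
M5
G0 X235.08 Y110.46
M3 S580
G1 X221.40 Y114.75 F1542
G1 X208.10 Y104.52
G1 X196.83 Y85.98
G1 X189.20 Y65.31
G1 X186.86 Y48.72
G1 X191.43 Y42.42
M5
G0 X76.80 Y20.78
M3 S770
G1 X70.29 Y42.09 F897
G1 X85.49 Y58.38
G1 X107.20 Y53.36
G1 X113.71 Y32.05
G1 X98.51 Y15.76
G1 X76.80 Y20.78
M5
G0 X0.00 Y0.00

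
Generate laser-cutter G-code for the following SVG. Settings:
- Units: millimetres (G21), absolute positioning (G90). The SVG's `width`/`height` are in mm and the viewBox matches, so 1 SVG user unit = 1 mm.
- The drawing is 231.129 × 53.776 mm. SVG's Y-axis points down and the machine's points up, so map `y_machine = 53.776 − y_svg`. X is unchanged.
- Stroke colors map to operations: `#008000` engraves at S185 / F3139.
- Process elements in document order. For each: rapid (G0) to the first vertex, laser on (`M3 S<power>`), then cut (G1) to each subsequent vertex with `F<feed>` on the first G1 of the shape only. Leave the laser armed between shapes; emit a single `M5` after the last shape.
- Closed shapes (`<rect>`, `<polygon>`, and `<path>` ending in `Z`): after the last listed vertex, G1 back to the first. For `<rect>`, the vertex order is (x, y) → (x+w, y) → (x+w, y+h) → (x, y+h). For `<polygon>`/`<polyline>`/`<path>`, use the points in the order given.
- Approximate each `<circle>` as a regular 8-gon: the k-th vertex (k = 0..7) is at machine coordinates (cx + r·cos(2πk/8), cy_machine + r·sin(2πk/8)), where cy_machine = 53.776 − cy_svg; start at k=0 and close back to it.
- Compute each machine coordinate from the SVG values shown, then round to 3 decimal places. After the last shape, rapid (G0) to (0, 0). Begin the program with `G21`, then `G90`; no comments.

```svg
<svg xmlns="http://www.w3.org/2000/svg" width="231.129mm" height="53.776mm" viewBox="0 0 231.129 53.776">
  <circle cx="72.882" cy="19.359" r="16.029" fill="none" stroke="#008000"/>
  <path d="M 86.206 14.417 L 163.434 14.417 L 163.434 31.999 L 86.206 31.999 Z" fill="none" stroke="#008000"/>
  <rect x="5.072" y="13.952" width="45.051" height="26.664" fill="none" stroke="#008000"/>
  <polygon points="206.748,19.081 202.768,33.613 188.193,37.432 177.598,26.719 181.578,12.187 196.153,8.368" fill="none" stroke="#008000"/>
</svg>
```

viewBox `0 0 231.129 53.776` with mm width/height → 1 unit = 1 mm. Flip: y_m = 53.776 − y_svg.

**Shape 1** — `<circle>` circle, stroke `#008000` → engrave (S185, F3139). Machine vertices: (88.911,34.417) → (84.216,45.751) → (72.882,50.446) → (61.548,45.751) → (56.853,34.417) → (61.548,23.083) → (72.882,18.388) → (84.216,23.083) → (88.911,34.417). Closed: final G1 returns to the first vertex.

**Shape 2** — `<path>` rectangle, stroke `#008000` → engrave (S185, F3139). Machine vertices: (86.206,39.359) → (163.434,39.359) → (163.434,21.777) → (86.206,21.777) → (86.206,39.359). Closed: final G1 returns to the first vertex.

**Shape 3** — `<rect>` rectangle, stroke `#008000` → engrave (S185, F3139). Machine vertices: (5.072,39.824) → (50.123,39.824) → (50.123,13.160) → (5.072,13.160) → (5.072,39.824). Closed: final G1 returns to the first vertex.

**Shape 4** — `<polygon>` regular polygon, stroke `#008000` → engrave (S185, F3139). Machine vertices: (206.748,34.695) → (202.768,20.163) → (188.193,16.344) → (177.598,27.057) → (181.578,41.589) → (196.153,45.408) → (206.748,34.695). Closed: final G1 returns to the first vertex.

G21
G90
G0 X88.911 Y34.417
M3 S185
G1 X84.216 Y45.751 F3139
G1 X72.882 Y50.446
G1 X61.548 Y45.751
G1 X56.853 Y34.417
G1 X61.548 Y23.083
G1 X72.882 Y18.388
G1 X84.216 Y23.083
G1 X88.911 Y34.417
G0 X86.206 Y39.359
M3 S185
G1 X163.434 Y39.359 F3139
G1 X163.434 Y21.777
G1 X86.206 Y21.777
G1 X86.206 Y39.359
G0 X5.072 Y39.824
M3 S185
G1 X50.123 Y39.824 F3139
G1 X50.123 Y13.160
G1 X5.072 Y13.160
G1 X5.072 Y39.824
G0 X206.748 Y34.695
M3 S185
G1 X202.768 Y20.163 F3139
G1 X188.193 Y16.344
G1 X177.598 Y27.057
G1 X181.578 Y41.589
G1 X196.153 Y45.408
G1 X206.748 Y34.695
M5
G0 X0.000 Y0.000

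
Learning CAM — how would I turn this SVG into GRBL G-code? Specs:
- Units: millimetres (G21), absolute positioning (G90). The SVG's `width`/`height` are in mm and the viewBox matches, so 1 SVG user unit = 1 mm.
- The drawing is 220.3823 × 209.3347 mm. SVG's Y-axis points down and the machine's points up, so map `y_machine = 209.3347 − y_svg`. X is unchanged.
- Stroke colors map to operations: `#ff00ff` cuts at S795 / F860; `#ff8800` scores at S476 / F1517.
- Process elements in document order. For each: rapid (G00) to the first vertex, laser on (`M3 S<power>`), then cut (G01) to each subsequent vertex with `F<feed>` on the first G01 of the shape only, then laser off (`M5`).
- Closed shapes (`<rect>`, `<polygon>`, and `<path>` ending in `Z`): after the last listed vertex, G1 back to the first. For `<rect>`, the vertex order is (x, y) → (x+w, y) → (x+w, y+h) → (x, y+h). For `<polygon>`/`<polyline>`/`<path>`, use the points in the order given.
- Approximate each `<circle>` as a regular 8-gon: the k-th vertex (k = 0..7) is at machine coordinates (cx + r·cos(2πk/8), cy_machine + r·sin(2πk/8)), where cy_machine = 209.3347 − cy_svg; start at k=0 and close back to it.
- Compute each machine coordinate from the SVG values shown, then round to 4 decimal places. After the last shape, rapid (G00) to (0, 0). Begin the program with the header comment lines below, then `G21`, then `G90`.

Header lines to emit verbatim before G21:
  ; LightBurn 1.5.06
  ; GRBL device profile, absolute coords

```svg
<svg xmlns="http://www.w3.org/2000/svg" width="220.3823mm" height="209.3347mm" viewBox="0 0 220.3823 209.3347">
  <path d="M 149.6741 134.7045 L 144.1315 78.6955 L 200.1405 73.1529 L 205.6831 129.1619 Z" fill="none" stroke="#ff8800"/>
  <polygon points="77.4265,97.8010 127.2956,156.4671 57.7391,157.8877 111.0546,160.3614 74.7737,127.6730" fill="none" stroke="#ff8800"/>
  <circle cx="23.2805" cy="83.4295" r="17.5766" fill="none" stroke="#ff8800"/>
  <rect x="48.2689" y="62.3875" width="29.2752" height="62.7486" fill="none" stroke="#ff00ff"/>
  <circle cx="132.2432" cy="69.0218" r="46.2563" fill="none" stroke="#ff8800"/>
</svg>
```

; LightBurn 1.5.06
; GRBL device profile, absolute coords
G21
G90
G00 X149.6741 Y74.6302
M3 S476
G01 X144.1315 Y130.6392 F1517
G01 X200.1405 Y136.1818
G01 X205.6831 Y80.1728
G01 X149.6741 Y74.6302
M5
G00 X77.4265 Y111.5337
M3 S476
G01 X127.2956 Y52.8676 F1517
G01 X57.7391 Y51.4470
G01 X111.0546 Y48.9733
G01 X74.7737 Y81.6617
G01 X77.4265 Y111.5337
M5
G00 X40.8571 Y125.9052
M3 S476
G01 X35.7090 Y138.3337 F1517
G01 X23.2805 Y143.4818
G01 X10.8520 Y138.3337
G01 X5.7039 Y125.9052
G01 X10.8520 Y113.4767
G01 X23.2805 Y108.3286
G01 X35.7090 Y113.4767
G01 X40.8571 Y125.9052
M5
G00 X48.2689 Y146.9472
M3 S795
G01 X77.5441 Y146.9472 F860
G01 X77.5441 Y84.1986
G01 X48.2689 Y84.1986
G01 X48.2689 Y146.9472
M5
G00 X178.4995 Y140.3129
M3 S476
G01 X164.9513 Y173.0210 F1517
G01 X132.2432 Y186.5692
G01 X99.5351 Y173.0210
G01 X85.9869 Y140.3129
G01 X99.5351 Y107.6048
G01 X132.2432 Y94.0566
G01 X164.9513 Y107.6048
G01 X178.4995 Y140.3129
M5
G00 X0.0000 Y0.0000

viewBox `0 0 220.3823 209.3347` with mm width/height → 1 unit = 1 mm. Flip: y_m = 209.3347 − y_svg.

**Shape 1** — `<path>` regular polygon, stroke `#ff8800` → score (S476, F1517). Machine vertices: (149.6741,74.6302) → (144.1315,130.6392) → (200.1405,136.1818) → (205.6831,80.1728) → (149.6741,74.6302). Closed: final G1 returns to the first vertex.

**Shape 2** — `<polygon>` closed polygon, stroke `#ff8800` → score (S476, F1517). Machine vertices: (77.4265,111.5337) → (127.2956,52.8676) → (57.7391,51.4470) → (111.0546,48.9733) → (74.7737,81.6617) → (77.4265,111.5337). Closed: final G1 returns to the first vertex.

**Shape 3** — `<circle>` circle, stroke `#ff8800` → score (S476, F1517). Machine vertices: (40.8571,125.9052) → (35.7090,138.3337) → (23.2805,143.4818) → (10.8520,138.3337) → (5.7039,125.9052) → (10.8520,113.4767) → (23.2805,108.3286) → (35.7090,113.4767) → (40.8571,125.9052). Closed: final G1 returns to the first vertex.

**Shape 4** — `<rect>` rectangle, stroke `#ff00ff` → cut (S795, F860). Machine vertices: (48.2689,146.9472) → (77.5441,146.9472) → (77.5441,84.1986) → (48.2689,84.1986) → (48.2689,146.9472). Closed: final G1 returns to the first vertex.

**Shape 5** — `<circle>` circle, stroke `#ff8800` → score (S476, F1517). Machine vertices: (178.4995,140.3129) → (164.9513,173.0210) → (132.2432,186.5692) → (99.5351,173.0210) → (85.9869,140.3129) → (99.5351,107.6048) → (132.2432,94.0566) → (164.9513,107.6048) → (178.4995,140.3129). Closed: final G1 returns to the first vertex.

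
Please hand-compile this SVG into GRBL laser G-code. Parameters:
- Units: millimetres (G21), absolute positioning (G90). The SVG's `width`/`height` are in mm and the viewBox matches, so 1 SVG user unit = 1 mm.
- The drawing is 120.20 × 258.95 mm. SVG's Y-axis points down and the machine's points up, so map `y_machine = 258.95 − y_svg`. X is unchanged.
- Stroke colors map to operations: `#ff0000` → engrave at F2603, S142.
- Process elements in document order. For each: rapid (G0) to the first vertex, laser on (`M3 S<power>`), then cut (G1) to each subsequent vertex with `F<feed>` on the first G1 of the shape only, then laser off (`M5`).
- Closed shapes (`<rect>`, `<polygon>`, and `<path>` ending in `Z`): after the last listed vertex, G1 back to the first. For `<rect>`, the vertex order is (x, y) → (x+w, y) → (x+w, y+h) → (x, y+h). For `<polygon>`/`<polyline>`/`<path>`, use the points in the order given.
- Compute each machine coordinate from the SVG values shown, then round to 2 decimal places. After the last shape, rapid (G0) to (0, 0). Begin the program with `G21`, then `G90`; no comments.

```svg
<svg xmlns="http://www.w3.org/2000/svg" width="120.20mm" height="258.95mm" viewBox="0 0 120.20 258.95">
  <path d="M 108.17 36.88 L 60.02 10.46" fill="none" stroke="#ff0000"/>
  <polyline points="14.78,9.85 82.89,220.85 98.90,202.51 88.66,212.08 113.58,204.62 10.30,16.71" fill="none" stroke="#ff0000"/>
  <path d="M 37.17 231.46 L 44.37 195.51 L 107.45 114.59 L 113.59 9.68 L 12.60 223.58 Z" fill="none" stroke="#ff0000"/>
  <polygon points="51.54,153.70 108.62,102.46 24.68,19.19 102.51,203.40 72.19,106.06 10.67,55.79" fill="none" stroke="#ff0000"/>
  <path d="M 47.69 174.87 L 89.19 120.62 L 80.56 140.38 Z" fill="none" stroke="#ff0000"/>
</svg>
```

G21
G90
G0 X108.17 Y222.07
M3 S142
G1 X60.02 Y248.49 F2603
M5
G0 X14.78 Y249.10
M3 S142
G1 X82.89 Y38.10 F2603
G1 X98.90 Y56.44
G1 X88.66 Y46.87
G1 X113.58 Y54.33
G1 X10.30 Y242.24
M5
G0 X37.17 Y27.49
M3 S142
G1 X44.37 Y63.44 F2603
G1 X107.45 Y144.36
G1 X113.59 Y249.27
G1 X12.60 Y35.37
G1 X37.17 Y27.49
M5
G0 X51.54 Y105.25
M3 S142
G1 X108.62 Y156.49 F2603
G1 X24.68 Y239.76
G1 X102.51 Y55.55
G1 X72.19 Y152.89
G1 X10.67 Y203.16
G1 X51.54 Y105.25
M5
G0 X47.69 Y84.08
M3 S142
G1 X89.19 Y138.33 F2603
G1 X80.56 Y118.57
G1 X47.69 Y84.08
M5
G0 X0.00 Y0.00

Since the viewBox matches the mm dimensions, user units are millimetres directly. The only transform is the Y-flip y_m = 258.95 − y_svg.

Shape 1 is a line segment drawn with `<path>`. Its stroke #ff0000 means engrave at S142, F2603. After flipping Y the toolpath is (108.17,222.07) → (60.02,248.49).

Shape 2 is a open polyline drawn with `<polyline>`. Its stroke #ff0000 means engrave at S142, F2603. After flipping Y the toolpath is (14.78,249.10) → (82.89,38.10) → (98.90,56.44) → (88.66,46.87) → (113.58,54.33) → (10.30,242.24).

Shape 3 is a closed polygon drawn with `<path>`. Its stroke #ff0000 means engrave at S142, F2603. After flipping Y the toolpath is (37.17,27.49) → (44.37,63.44) → (107.45,144.36) → (113.59,249.27) → (12.60,35.37) → (37.17,27.49), returning to the start.

Shape 4 is a closed polygon drawn with `<polygon>`. Its stroke #ff0000 means engrave at S142, F2603. After flipping Y the toolpath is (51.54,105.25) → (108.62,156.49) → (24.68,239.76) → (102.51,55.55) → (72.19,152.89) → (10.67,203.16) → (51.54,105.25), returning to the start.

Shape 5 is a closed polygon drawn with `<path>`. Its stroke #ff0000 means engrave at S142, F2603. After flipping Y the toolpath is (47.69,84.08) → (89.19,138.33) → (80.56,118.57) → (47.69,84.08), returning to the start.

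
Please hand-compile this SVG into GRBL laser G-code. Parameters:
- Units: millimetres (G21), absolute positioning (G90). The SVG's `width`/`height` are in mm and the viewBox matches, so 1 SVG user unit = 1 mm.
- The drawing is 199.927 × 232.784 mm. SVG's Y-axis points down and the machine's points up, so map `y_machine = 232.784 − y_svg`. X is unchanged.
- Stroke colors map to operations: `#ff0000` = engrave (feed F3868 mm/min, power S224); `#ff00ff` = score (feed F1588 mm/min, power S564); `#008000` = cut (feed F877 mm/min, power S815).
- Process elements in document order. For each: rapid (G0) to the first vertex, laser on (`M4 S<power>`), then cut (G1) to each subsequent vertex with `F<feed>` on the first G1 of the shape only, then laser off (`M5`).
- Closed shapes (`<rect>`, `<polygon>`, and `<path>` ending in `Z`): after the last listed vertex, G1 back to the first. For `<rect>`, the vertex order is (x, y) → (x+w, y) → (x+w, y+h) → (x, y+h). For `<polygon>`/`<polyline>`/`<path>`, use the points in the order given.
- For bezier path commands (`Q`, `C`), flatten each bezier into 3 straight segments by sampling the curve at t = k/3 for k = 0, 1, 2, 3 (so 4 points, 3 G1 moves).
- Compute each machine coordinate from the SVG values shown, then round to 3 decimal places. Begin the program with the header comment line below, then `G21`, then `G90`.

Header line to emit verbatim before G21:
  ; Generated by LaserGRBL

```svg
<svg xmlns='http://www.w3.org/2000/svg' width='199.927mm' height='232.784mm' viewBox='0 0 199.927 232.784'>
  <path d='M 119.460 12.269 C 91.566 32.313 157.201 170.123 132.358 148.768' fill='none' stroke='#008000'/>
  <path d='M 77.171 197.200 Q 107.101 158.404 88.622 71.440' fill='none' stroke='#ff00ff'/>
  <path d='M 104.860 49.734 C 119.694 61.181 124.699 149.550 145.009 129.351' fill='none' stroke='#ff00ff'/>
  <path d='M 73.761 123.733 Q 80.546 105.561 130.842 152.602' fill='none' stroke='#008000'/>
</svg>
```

; Generated by LaserGRBL
G21
G90
G0 X119.460 Y220.515
M4 S815
G1 X115.927 Y171.472 F877
G1 X133.857 Y105.459
G1 X132.358 Y84.016
M5
G0 X77.171 Y35.584
M4 S564
G1 X91.746 Y66.800 F1588
G1 X95.563 Y108.720
G1 X88.622 Y161.344
M5
G0 X104.860 Y183.050
M4 S564
G1 X117.349 Y152.832 F1588
G1 X128.870 Y112.553
G1 X145.009 Y103.433
M5
G0 X73.761 Y109.051
M4 S815
G1 X83.119 Y113.920 F877
G1 X102.146 Y104.297
G1 X130.842 Y80.182
M5

1 u = 1 mm; y_m = 232.784 − y.

[1] `<path>` cubic bezier, #008000→cut S815 F877: (119.460,220.515) → (115.927,171.472) → (133.857,105.459) → (132.358,84.016)

[2] `<path>` quadratic bezier, #ff00ff→score S564 F1588: (77.171,35.584) → (91.746,66.800) → (95.563,108.720) → (88.622,161.344)

[3] `<path>` cubic bezier, #ff00ff→score S564 F1588: (104.860,183.050) → (117.349,152.832) → (128.870,112.553) → (145.009,103.433)

[4] `<path>` quadratic bezier, #008000→cut S815 F877: (73.761,109.051) → (83.119,113.920) → (102.146,104.297) → (130.842,80.182)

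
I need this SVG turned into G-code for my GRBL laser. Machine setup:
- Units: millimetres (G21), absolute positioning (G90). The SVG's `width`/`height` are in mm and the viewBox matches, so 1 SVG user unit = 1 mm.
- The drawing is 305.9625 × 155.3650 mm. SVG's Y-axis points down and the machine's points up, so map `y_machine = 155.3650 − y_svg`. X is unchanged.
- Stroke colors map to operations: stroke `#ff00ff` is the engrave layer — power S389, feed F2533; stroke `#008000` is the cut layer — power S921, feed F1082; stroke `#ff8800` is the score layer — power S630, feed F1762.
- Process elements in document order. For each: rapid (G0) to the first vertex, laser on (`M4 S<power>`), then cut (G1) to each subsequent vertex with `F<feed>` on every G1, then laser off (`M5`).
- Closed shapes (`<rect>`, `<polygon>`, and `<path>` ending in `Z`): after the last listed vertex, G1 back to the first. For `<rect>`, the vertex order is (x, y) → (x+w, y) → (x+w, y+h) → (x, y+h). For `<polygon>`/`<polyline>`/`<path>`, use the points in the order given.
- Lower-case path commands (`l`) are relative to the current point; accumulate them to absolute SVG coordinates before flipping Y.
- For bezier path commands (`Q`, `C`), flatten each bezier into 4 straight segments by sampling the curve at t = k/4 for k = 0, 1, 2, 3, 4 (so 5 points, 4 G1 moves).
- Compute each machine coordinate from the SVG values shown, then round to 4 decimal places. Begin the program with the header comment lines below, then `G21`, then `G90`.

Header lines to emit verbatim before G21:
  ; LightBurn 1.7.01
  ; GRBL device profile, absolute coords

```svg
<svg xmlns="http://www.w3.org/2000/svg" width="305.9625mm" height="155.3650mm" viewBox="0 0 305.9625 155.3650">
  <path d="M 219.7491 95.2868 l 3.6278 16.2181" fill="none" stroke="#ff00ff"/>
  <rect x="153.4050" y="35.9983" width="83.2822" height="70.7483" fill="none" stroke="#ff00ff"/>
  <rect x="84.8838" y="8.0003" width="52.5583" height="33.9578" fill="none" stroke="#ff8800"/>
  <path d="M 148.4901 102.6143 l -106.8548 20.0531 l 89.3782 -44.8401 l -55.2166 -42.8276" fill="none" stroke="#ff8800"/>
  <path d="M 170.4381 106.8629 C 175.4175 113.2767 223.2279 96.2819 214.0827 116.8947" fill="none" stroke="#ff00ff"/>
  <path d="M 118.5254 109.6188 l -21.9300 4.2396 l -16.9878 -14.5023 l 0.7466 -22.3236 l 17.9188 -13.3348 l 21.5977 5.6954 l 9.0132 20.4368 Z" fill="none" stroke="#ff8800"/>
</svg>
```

Since the viewBox matches the mm dimensions, user units are millimetres directly. The only transform is the Y-flip y_m = 155.3650 − y_svg.

Shape 1 is a line segment drawn with `<path>`. Its stroke #ff00ff means engrave at S389, F2533. After flipping Y the toolpath is (219.7491,60.0782) → (223.3769,43.8601).

Shape 2 is a rectangle drawn with `<rect>`. Its stroke #ff00ff means engrave at S389, F2533. After flipping Y the toolpath is (153.4050,119.3667) → (236.6872,119.3667) → (236.6872,48.6184) → (153.4050,48.6184) → (153.4050,119.3667), returning to the start.

Shape 3 is a rectangle drawn with `<rect>`. Its stroke #ff8800 means score at S630, F1762. After flipping Y the toolpath is (84.8838,147.3647) → (137.4421,147.3647) → (137.4421,113.4069) → (84.8838,113.4069) → (84.8838,147.3647), returning to the start.

Shape 4 is a open polyline drawn with `<path>`. Its stroke #ff8800 means score at S630, F1762. After flipping Y the toolpath is (148.4901,52.7507) → (41.6353,32.6976) → (131.0135,77.5377) → (75.7969,120.3653).

Shape 5 is a cubic bezier drawn with `<path>`. Its stroke #ff00ff means engrave at S389, F2533. After flipping Y the toolpath is (170.4381,48.5021) → (180.6443,47.1275) → (197.5571,48.8108) → (211.8216,47.8319) → (214.0827,38.4703).

Shape 6 is a regular polygon drawn with `<path>`. Its stroke #ff8800 means score at S630, F1762. After flipping Y the toolpath is (118.5254,45.7462) → (96.5954,41.5066) → (79.6076,56.0089) → (80.3542,78.3325) → (98.2730,91.6673) → (119.8707,85.9719) → (128.8839,65.5351) → (118.5254,45.7462), returning to the start.

; LightBurn 1.7.01
; GRBL device profile, absolute coords
G21
G90
G0 X219.7491 Y60.0782
M4 S389
G1 X223.3769 Y43.8601 F2533
M5
G0 X153.4050 Y119.3667
M4 S389
G1 X236.6872 Y119.3667 F2533
G1 X236.6872 Y48.6184 F2533
G1 X153.4050 Y48.6184 F2533
G1 X153.4050 Y119.3667 F2533
M5
G0 X84.8838 Y147.3647
M4 S630
G1 X137.4421 Y147.3647 F1762
G1 X137.4421 Y113.4069 F1762
G1 X84.8838 Y113.4069 F1762
G1 X84.8838 Y147.3647 F1762
M5
G0 X148.4901 Y52.7507
M4 S630
G1 X41.6353 Y32.6976 F1762
G1 X131.0135 Y77.5377 F1762
G1 X75.7969 Y120.3653 F1762
M5
G0 X170.4381 Y48.5021
M4 S389
G1 X180.6443 Y47.1275 F2533
G1 X197.5571 Y48.8108 F2533
G1 X211.8216 Y47.8319 F2533
G1 X214.0827 Y38.4703 F2533
M5
G0 X118.5254 Y45.7462
M4 S630
G1 X96.5954 Y41.5066 F1762
G1 X79.6076 Y56.0089 F1762
G1 X80.3542 Y78.3325 F1762
G1 X98.2730 Y91.6673 F1762
G1 X119.8707 Y85.9719 F1762
G1 X128.8839 Y65.5351 F1762
G1 X118.5254 Y45.7462 F1762
M5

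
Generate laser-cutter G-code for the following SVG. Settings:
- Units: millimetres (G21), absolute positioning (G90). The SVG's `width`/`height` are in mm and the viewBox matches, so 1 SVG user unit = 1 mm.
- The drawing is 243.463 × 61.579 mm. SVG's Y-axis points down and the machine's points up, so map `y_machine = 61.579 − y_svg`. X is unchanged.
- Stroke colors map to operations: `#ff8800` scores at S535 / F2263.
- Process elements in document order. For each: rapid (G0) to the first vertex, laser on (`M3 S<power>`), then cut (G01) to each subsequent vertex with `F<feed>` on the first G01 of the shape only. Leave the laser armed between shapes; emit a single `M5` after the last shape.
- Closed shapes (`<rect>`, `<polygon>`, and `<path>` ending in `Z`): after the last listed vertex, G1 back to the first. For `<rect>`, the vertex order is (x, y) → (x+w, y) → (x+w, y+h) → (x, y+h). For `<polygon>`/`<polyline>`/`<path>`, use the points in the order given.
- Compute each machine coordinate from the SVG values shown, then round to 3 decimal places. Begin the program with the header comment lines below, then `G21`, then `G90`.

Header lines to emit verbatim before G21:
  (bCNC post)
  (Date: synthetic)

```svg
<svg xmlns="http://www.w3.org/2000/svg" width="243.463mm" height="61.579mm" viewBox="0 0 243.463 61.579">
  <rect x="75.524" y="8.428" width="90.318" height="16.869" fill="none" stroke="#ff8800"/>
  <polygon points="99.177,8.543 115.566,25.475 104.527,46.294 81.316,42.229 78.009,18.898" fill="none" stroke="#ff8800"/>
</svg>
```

viewBox `0 0 243.463 61.579` with mm width/height → 1 unit = 1 mm. Flip: y_m = 61.579 − y_svg.

**Shape 1** — `<rect>` rectangle, stroke `#ff8800` → score (S535, F2263). Machine vertices: (75.524,53.151) → (165.842,53.151) → (165.842,36.282) → (75.524,36.282) → (75.524,53.151). Closed: final G1 returns to the first vertex.

**Shape 2** — `<polygon>` regular polygon, stroke `#ff8800` → score (S535, F2263). Machine vertices: (99.177,53.036) → (115.566,36.104) → (104.527,15.285) → (81.316,19.350) → (78.009,42.681) → (99.177,53.036). Closed: final G1 returns to the first vertex.

(bCNC post)
(Date: synthetic)
G21
G90
G0 X75.524 Y53.151
M3 S535
G01 X165.842 Y53.151 F2263
G01 X165.842 Y36.282
G01 X75.524 Y36.282
G01 X75.524 Y53.151
G0 X99.177 Y53.036
M3 S535
G01 X115.566 Y36.104 F2263
G01 X104.527 Y15.285
G01 X81.316 Y19.350
G01 X78.009 Y42.681
G01 X99.177 Y53.036
M5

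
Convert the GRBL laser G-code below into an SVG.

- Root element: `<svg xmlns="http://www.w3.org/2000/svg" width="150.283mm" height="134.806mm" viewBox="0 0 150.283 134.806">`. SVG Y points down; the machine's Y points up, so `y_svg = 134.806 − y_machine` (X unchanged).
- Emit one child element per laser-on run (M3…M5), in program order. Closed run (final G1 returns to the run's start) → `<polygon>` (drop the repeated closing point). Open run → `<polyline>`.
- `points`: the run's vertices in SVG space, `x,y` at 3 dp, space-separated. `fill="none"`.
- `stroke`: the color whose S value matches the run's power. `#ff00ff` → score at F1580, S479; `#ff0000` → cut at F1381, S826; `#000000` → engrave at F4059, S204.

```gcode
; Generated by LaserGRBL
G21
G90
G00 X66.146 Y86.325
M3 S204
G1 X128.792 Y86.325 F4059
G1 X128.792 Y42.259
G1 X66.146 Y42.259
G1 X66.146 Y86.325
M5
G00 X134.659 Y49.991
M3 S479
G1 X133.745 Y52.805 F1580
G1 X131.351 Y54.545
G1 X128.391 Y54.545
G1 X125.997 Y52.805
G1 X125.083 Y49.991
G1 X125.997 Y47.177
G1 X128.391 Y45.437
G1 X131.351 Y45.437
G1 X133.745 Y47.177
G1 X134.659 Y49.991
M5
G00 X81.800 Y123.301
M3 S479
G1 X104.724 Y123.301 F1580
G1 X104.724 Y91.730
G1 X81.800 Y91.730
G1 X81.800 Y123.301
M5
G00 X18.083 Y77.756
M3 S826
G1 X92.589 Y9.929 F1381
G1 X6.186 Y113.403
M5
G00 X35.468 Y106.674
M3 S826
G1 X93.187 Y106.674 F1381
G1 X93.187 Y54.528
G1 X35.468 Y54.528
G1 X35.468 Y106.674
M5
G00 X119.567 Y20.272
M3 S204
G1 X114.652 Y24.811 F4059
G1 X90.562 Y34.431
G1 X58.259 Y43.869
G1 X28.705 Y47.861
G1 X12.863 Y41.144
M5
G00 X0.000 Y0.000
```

<svg xmlns="http://www.w3.org/2000/svg" width="150.283mm" height="134.806mm" viewBox="0 0 150.283 134.806">
  <polygon points="66.146,48.481 128.792,48.481 128.792,92.547 66.146,92.547" fill="none" stroke="#000000"/>
  <polygon points="134.659,84.815 133.745,82.001 131.351,80.261 128.391,80.261 125.997,82.001 125.083,84.815 125.997,87.629 128.391,89.369 131.351,89.369 133.745,87.629" fill="none" stroke="#ff00ff"/>
  <polygon points="81.800,11.505 104.724,11.505 104.724,43.076 81.800,43.076" fill="none" stroke="#ff00ff"/>
  <polyline points="18.083,57.050 92.589,124.877 6.186,21.403" fill="none" stroke="#ff0000"/>
  <polygon points="35.468,28.132 93.187,28.132 93.187,80.278 35.468,80.278" fill="none" stroke="#ff0000"/>
  <polyline points="119.567,114.534 114.652,109.995 90.562,100.375 58.259,90.937 28.705,86.945 12.863,93.662" fill="none" stroke="#000000"/>
</svg>

Machine Y-up, SVG Y-down with viewBox height 134.806, so y_svg = 134.806 − y_machine; X carries over.

Run 1: the run's S204 means `#000000` (engrave). The run returns to its start, so emit a `<polygon>` with points (Y-flipped): 66.146,48.481 128.792,48.481 128.792,92.547 66.146,92.547.

Run 2: the run's S479 means `#ff00ff` (score). The run returns to its start, so emit a `<polygon>` with points (Y-flipped): 134.659,84.815 133.745,82.001 131.351,80.261 128.391,80.261 125.997,82.001 125.083,84.815 125.997,87.629 128.391,89.369 131.351,89.369 133.745,87.629.

Run 3: power S479 maps to stroke `#ff00ff` (score). The run returns to its start, so emit a `<polygon>` with points (Y-flipped): 81.800,11.505 104.724,11.505 104.724,43.076 81.800,43.076.

Run 4: S826 ⇒ cut layer `#ff0000`. The run is open, so emit a `<polyline>` with points (Y-flipped): 18.083,57.050 92.589,124.877 6.186,21.403.

Run 5: S826 ⇒ cut layer `#ff0000`. The run returns to its start, so emit a `<polygon>` with points (Y-flipped): 35.468,28.132 93.187,28.132 93.187,80.278 35.468,80.278.

Run 6: S204 ⇒ engrave layer `#000000`. The run is open, so emit a `<polyline>` with points (Y-flipped): 119.567,114.534 114.652,109.995 90.562,100.375 58.259,90.937 28.705,86.945 12.863,93.662.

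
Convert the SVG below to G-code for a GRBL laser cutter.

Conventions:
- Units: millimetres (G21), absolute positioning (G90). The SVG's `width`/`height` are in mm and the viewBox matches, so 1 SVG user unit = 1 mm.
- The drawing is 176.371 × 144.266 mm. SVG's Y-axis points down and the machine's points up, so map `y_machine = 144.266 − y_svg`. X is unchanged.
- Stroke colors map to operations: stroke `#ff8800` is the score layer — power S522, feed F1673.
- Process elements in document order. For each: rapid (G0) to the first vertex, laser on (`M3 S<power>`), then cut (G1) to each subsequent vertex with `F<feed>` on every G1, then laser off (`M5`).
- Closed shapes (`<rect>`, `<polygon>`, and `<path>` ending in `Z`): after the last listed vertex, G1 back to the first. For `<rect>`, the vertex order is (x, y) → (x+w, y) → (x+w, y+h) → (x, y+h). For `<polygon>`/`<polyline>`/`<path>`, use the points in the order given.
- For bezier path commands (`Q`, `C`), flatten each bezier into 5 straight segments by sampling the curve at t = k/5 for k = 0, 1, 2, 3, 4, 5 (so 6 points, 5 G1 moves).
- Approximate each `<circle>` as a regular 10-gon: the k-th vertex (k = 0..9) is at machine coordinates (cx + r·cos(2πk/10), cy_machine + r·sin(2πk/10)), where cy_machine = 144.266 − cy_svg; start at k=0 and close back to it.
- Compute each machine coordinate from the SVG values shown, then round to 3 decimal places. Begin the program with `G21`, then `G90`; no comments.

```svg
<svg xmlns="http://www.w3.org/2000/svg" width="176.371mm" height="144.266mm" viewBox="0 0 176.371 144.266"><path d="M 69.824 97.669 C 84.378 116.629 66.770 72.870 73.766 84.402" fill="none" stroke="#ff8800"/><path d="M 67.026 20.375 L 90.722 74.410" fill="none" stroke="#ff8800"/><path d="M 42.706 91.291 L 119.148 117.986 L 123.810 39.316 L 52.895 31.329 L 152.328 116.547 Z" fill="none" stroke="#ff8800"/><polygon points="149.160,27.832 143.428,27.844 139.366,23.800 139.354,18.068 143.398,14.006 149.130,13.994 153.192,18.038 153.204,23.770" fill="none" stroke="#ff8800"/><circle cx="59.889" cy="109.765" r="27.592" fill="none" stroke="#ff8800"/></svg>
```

G21
G90
G0 X69.824 Y46.597
M3 S522
G1 X75.151 Y41.803 F1673
G1 X75.484 Y46.397 F1673
G1 X73.548 Y54.715 F1673
G1 X72.067 Y61.092 F1673
G1 X73.766 Y59.864 F1673
M5
G0 X67.026 Y123.891
M3 S522
G1 X90.722 Y69.856 F1673
M5
G0 X42.706 Y52.975
M3 S522
G1 X119.148 Y26.280 F1673
G1 X123.810 Y104.950 F1673
G1 X52.895 Y112.937 F1673
G1 X152.328 Y27.719 F1673
G1 X42.706 Y52.975 F1673
M5
G0 X149.160 Y116.434
M3 S522
G1 X143.428 Y116.422 F1673
G1 X139.366 Y120.466 F1673
G1 X139.354 Y126.198 F1673
G1 X143.398 Y130.260 F1673
G1 X149.130 Y130.272 F1673
G1 X153.192 Y126.228 F1673
G1 X153.204 Y120.496 F1673
G1 X149.160 Y116.434 F1673
M5
G0 X87.481 Y34.501
M3 S522
G1 X82.211 Y50.719 F1673
G1 X68.415 Y60.743 F1673
G1 X51.363 Y60.743 F1673
G1 X37.567 Y50.719 F1673
G1 X32.297 Y34.501 F1673
G1 X37.567 Y18.283 F1673
G1 X51.363 Y8.259 F1673
G1 X68.415 Y8.259 F1673
G1 X82.211 Y18.283 F1673
G1 X87.481 Y34.501 F1673
M5

1 u = 1 mm; y_m = 144.266 − y.

[1] `<path>` cubic bezier, #ff8800→score S522 F1673: (69.824,46.597) → (75.151,41.803) → (75.484,46.397) → (73.548,54.715) → (72.067,61.092) → (73.766,59.864)

[2] `<path>` line segment, #ff8800→score S522 F1673: (67.026,123.891) → (90.722,69.856)

[3] `<path>` closed polygon, #ff8800→score S522 F1673: (42.706,52.975) → (119.148,26.280) → (123.810,104.950) → (52.895,112.937) → (152.328,27.719) → (42.706,52.975) (closed)

[4] `<polygon>` regular polygon, #ff8800→score S522 F1673: (149.160,116.434) → (143.428,116.422) → (139.366,120.466) → (139.354,126.198) → (143.398,130.260) → (149.130,130.272) → (153.192,126.228) → (153.204,120.496) → (149.160,116.434) (closed)

[5] `<circle>` circle, #ff8800→score S522 F1673: (87.481,34.501) → (82.211,50.719) → (68.415,60.743) → (51.363,60.743) → (37.567,50.719) → (32.297,34.501) → (37.567,18.283) → (51.363,8.259) → (68.415,8.259) → (82.211,18.283) → (87.481,34.501) (closed)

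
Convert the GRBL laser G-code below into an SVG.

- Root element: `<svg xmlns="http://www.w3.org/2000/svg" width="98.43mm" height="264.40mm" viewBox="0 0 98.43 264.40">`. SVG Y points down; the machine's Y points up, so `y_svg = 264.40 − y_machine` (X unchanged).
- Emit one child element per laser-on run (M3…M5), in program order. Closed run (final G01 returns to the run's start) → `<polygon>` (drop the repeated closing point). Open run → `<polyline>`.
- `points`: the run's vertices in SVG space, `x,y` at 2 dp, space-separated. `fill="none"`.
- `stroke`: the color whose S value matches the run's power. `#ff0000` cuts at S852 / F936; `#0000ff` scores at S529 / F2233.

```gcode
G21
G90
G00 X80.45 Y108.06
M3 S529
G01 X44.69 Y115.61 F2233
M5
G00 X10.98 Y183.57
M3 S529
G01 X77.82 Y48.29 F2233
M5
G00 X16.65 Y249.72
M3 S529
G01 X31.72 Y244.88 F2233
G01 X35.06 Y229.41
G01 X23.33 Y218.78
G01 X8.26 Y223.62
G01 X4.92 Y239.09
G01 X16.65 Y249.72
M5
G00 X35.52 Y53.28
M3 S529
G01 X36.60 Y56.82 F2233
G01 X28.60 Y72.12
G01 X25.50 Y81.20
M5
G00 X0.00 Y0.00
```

<svg xmlns="http://www.w3.org/2000/svg" width="98.43mm" height="264.40mm" viewBox="0 0 98.43 264.40">
  <polyline points="80.45,156.34 44.69,148.79" fill="none" stroke="#0000ff"/>
  <polyline points="10.98,80.83 77.82,216.11" fill="none" stroke="#0000ff"/>
  <polygon points="16.65,14.68 31.72,19.52 35.06,34.99 23.33,45.62 8.26,40.78 4.92,25.31" fill="none" stroke="#0000ff"/>
  <polyline points="35.52,211.12 36.60,207.58 28.60,192.28 25.50,183.20" fill="none" stroke="#0000ff"/>
</svg>

y_svg = 264.40 − y_m. Every run uses S529, so all elements get stroke `#0000ff` (score).

[1] open run; points: 80.45,156.34 44.69,148.79

[2] open run; points: 10.98,80.83 77.82,216.11

[3] closed run; points: 16.65,14.68 31.72,19.52 35.06,34.99 23.33,45.62 8.26,40.78 4.92,25.31

[4] open run; points: 35.52,211.12 36.60,207.58 28.60,192.28 25.50,183.20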